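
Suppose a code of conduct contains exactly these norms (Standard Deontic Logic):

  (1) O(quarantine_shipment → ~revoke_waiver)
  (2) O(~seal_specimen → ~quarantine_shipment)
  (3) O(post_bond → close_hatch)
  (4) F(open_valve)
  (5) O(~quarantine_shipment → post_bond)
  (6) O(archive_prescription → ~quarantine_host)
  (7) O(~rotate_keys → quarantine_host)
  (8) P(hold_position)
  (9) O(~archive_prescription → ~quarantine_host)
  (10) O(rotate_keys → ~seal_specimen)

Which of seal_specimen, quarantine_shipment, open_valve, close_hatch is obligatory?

Premises 6 and 9 are O(archive_prescription → ~quarantine_host) and O(~archive_prescription → ~quarantine_host); every ideal world satisfies archive_prescription or ~archive_prescription, so in either case ~quarantine_host holds — hence O(~quarantine_host).
The contrapositive of premise 7 (O(~rotate_keys → quarantine_host)) is O(~quarantine_host → rotate_keys), and O(~quarantine_host) is already established, so O(rotate_keys).
Premise 10 is O(rotate_keys → ~seal_specimen); since O(rotate_keys), deontic closure gives O(~seal_specimen).
Premise 2 is O(~seal_specimen → ~quarantine_shipment); since O(~seal_specimen), deontic closure gives O(~quarantine_shipment).
With premise 5, O(~quarantine_shipment → post_bond), the K-axiom yields O(post_bond).
Applying K to premise 3 (O(post_bond → close_hatch)) and O(post_bond) yields O(close_hatch).
So O(close_hatch) holds — close_hatch is obligatory. None of the other listed options is made obligatory by any chain of premises.

close_hatch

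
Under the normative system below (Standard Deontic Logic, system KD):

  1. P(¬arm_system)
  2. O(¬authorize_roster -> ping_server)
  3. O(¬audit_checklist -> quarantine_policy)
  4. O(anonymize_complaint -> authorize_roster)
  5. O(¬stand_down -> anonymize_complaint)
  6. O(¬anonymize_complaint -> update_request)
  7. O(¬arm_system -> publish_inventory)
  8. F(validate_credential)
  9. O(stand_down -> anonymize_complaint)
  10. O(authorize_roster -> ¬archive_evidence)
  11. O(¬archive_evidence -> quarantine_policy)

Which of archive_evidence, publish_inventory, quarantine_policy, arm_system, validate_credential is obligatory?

Premises 9 and 5 are O(stand_down -> anonymize_complaint) and O(¬stand_down -> anonymize_complaint); every ideal world satisfies stand_down or ¬stand_down, so in either case anonymize_complaint holds — hence O(anonymize_complaint).
Premise 4 is O(anonymize_complaint -> authorize_roster); since O(anonymize_complaint), deontic closure gives O(authorize_roster).
Premise 10 is O(authorize_roster -> ¬archive_evidence); since O(authorize_roster), deontic closure gives O(¬archive_evidence).
From O(¬archive_evidence) and premise 11, O(¬archive_evidence -> quarantine_policy), we obtain O(quarantine_policy).
So O(quarantine_policy) holds — quarantine_policy is obligatory. None of the other listed options is made obligatory by any chain of premises.

quarantine_policy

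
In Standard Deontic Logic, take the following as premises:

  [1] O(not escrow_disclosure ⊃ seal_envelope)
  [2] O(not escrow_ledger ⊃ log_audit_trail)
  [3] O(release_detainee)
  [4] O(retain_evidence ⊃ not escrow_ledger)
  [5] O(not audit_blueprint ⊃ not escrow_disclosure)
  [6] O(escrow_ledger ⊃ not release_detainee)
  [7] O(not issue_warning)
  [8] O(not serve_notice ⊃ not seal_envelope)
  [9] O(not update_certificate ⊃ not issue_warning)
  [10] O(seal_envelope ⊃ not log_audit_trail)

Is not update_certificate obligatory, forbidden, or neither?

Neither

Premise 9 is O(not update_certificate ⊃ not issue_warning); even if O(not issue_warning) held, inferring O(not update_certificate) would be affirming the consequent — invalid.
No premise or chain of K-axiom applications forces O(not update_certificate), and none forces O(update_certificate). So not update_certificate is neither obligatory nor forbidden under these norms.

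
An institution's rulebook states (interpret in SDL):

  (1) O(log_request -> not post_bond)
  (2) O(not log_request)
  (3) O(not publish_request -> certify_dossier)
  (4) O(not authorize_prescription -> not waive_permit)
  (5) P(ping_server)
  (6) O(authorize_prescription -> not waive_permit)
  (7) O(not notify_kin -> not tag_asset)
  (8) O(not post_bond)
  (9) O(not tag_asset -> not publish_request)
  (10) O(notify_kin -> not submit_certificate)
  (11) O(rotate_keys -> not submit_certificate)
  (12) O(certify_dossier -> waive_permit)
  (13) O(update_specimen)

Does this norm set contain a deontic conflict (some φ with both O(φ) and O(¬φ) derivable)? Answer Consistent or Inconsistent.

Consistent

Premise 1 is O(log_request -> not post_bond); even if O(not post_bond) held, inferring O(log_request) would be affirming the consequent — invalid.
So O(log_request) is not derivable, and the apparent clash with O(not log_request) does not arise.
A world satisfying every obligation exists (e.g. authorize_prescription=false, certify_dossier=false, log_request=false, notify_kin=true, ping_server=false, post_bond=false, publish_request=true, rotate_keys=false, submit_certificate=false, tag_asset=true, update_specimen=true, waive_permit=false); no atom is both obligatory and forbidden, so the set is consistent.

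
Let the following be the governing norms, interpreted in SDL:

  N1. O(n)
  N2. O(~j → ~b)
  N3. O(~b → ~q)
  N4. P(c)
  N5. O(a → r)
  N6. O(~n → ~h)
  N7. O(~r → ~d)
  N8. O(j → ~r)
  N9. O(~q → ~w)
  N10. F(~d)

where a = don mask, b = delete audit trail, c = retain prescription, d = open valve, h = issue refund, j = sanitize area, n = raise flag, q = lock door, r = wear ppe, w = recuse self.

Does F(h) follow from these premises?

No

Premise 6 is O(~n → ~h), but O(~n) is not derivable from the premises, so it does not yield O(~h).
No other premise forces O(~h). An ideal world satisfying every premise can still have h true, so F(h) is not derivable.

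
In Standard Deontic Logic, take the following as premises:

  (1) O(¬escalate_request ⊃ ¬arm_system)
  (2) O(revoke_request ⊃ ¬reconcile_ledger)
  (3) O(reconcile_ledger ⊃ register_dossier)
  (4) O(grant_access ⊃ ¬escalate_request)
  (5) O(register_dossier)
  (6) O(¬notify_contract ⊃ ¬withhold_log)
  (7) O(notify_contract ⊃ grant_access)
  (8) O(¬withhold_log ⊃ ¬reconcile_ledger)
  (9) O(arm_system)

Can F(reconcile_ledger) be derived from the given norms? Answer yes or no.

Yes

Premise 9 states O(arm_system) outright.
Premise 1, O(¬escalate_request ⊃ ¬arm_system), contraposes to O(arm_system ⊃ escalate_request); with O(arm_system) we get O(escalate_request).
Premise 4, O(grant_access ⊃ ¬escalate_request), contraposes to O(escalate_request ⊃ ¬grant_access); with O(escalate_request) we get O(¬grant_access).
Premise 7, O(notify_contract ⊃ grant_access), contraposes to O(¬grant_access ⊃ ¬notify_contract); with O(¬grant_access) we get O(¬notify_contract).
From O(¬notify_contract) and premise 6, O(¬notify_contract ⊃ ¬withhold_log), we obtain O(¬withhold_log).
With premise 8, O(¬withhold_log ⊃ ¬reconcile_ledger), the K-axiom yields O(¬reconcile_ledger).
Premises 2, 3, 5 do not contribute to this derivation.
So O(¬reconcile_ledger) holds, i.e. F(reconcile_ledger). The claim follows.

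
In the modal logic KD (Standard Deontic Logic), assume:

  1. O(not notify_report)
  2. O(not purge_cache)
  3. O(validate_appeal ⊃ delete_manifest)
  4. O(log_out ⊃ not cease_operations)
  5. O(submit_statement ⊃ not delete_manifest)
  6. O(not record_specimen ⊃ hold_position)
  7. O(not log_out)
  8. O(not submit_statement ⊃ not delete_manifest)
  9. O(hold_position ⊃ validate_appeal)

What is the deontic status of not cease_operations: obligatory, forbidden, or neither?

Premise 4 is O(log_out ⊃ not cease_operations), but O(log_out) is not derivable from the premises, so it does not yield O(not cease_operations).
No premise or chain of K-axiom applications forces O(not cease_operations), and none forces O(cease_operations). So not cease_operations is neither obligatory nor forbidden under these norms.

Neither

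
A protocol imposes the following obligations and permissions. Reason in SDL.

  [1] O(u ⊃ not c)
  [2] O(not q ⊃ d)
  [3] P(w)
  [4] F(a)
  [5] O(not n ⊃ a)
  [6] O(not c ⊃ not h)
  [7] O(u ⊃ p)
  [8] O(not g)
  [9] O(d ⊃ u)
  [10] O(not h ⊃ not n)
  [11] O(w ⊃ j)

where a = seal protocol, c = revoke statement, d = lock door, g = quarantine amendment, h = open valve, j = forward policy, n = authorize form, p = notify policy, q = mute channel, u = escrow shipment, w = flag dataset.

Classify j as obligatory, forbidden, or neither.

Premise 11 is O(w ⊃ j), but O(w) is not derivable from the premises (the permission P(w) asserts only not O(not w), not O(w)), so it does not yield O(j).
No premise or chain of K-axiom applications forces O(j), and none forces O(not j). So j is neither obligatory nor forbidden under these norms.

Neither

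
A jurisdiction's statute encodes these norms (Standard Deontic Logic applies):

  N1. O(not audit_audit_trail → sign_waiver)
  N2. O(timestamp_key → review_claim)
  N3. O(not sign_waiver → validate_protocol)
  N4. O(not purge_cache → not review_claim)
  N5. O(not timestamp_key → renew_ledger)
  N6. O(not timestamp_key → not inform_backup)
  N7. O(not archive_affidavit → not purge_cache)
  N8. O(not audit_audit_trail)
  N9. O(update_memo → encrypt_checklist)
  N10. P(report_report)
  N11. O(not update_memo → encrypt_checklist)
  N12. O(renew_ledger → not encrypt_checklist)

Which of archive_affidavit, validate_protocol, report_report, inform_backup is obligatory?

Premises 9 and 11 cover both cases: O(update_memo → encrypt_checklist) and O(not update_memo → encrypt_checklist). Since update_memo ∨ not update_memo is a tautology, O(encrypt_checklist) follows.
The contrapositive of premise 12 (O(renew_ledger → not encrypt_checklist)) is O(encrypt_checklist → not renew_ledger), and O(encrypt_checklist) is already established, so O(not renew_ledger).
Premise 5 is O(not timestamp_key → renew_ledger); contrapositively O(not renew_ledger → timestamp_key). Since O(not renew_ledger) holds, K gives O(timestamp_key).
Premise 2 is O(timestamp_key → review_claim); since O(timestamp_key), deontic closure gives O(review_claim).
Premise 4 is O(not purge_cache → not review_claim); contrapositively O(review_claim → purge_cache). Since O(review_claim) holds, K gives O(purge_cache).
Premise 7 is O(not archive_affidavit → not purge_cache); contrapositively O(purge_cache → archive_affidavit). Since O(purge_cache) holds, K gives O(archive_affidavit).
So O(archive_affidavit) holds — archive_affidavit is obligatory. None of the other listed options is made obligatory by any chain of premises.

archive_affidavit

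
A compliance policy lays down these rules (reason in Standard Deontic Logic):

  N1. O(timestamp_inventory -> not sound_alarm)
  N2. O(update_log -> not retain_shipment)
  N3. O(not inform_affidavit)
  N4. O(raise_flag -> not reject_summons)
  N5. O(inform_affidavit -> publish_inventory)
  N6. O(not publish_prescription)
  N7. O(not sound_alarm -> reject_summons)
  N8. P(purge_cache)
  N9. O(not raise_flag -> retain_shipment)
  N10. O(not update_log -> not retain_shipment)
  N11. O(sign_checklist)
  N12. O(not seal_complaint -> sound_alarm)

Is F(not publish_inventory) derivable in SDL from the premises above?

Premise 5 is O(inform_affidavit -> publish_inventory), but O(inform_affidavit) is not derivable from the premises, so it does not yield O(publish_inventory).
No other premise forces O(publish_inventory). An ideal world satisfying every premise can still have not publish_inventory true, so F(not publish_inventory) is not derivable.

No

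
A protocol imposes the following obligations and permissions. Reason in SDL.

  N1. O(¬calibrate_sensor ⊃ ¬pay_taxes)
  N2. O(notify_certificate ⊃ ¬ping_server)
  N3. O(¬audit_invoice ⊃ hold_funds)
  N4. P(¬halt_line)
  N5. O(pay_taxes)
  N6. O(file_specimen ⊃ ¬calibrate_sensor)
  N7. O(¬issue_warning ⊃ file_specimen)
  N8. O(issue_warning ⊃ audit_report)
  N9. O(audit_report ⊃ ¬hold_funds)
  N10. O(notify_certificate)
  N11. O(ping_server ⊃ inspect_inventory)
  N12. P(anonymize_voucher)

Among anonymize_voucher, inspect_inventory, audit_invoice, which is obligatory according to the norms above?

Premise 5 gives O(pay_taxes).
The contrapositive of premise 1 (O(¬calibrate_sensor ⊃ ¬pay_taxes)) is O(pay_taxes ⊃ calibrate_sensor), and O(pay_taxes) is already established, so O(calibrate_sensor).
Premise 6 is O(file_specimen ⊃ ¬calibrate_sensor); contrapositively O(calibrate_sensor ⊃ ¬file_specimen). Since O(calibrate_sensor) holds, K gives O(¬file_specimen).
The contrapositive of premise 7 (O(¬issue_warning ⊃ file_specimen)) is O(¬file_specimen ⊃ issue_warning), and O(¬file_specimen) is already established, so O(issue_warning).
Applying K to premise 8 (O(issue_warning ⊃ audit_report)) and O(issue_warning) yields O(audit_report).
Applying K to premise 9 (O(audit_report ⊃ ¬hold_funds)) and O(audit_report) yields O(¬hold_funds).
Premise 3 is O(¬audit_invoice ⊃ hold_funds); contrapositively O(¬hold_funds ⊃ audit_invoice). Since O(¬hold_funds) holds, K gives O(audit_invoice).
So O(audit_invoice) holds — audit_invoice is obligatory. None of the other listed options is made obligatory by any chain of premises.

audit_invoice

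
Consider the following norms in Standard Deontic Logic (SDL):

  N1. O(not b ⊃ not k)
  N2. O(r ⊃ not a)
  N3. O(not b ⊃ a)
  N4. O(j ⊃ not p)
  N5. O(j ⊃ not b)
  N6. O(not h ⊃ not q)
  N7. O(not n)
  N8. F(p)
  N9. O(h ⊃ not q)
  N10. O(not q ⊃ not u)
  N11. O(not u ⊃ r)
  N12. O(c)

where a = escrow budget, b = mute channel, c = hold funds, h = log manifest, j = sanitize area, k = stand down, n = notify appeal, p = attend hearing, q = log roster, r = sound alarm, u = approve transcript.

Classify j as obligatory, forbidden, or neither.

Forbidden

By case analysis on not h: premise 6 gives O(not h ⊃ not q) and premise 9 gives O(h ⊃ not q), so O(not q) either way.
Applying K to premise 10 (O(not q ⊃ not u)) and O(not q) yields O(not u).
Premise 11 is O(not u ⊃ r); since O(not u), deontic closure gives O(r).
From O(r) and premise 2, O(r ⊃ not a), we obtain O(not a).
Premise 3, O(not b ⊃ a), contraposes to O(not a ⊃ b); with O(not a) we get O(b).
Premise 5 is O(j ⊃ not b); contrapositively O(b ⊃ not j). Since O(b) holds, K gives O(not j).
Premises 1, 4, 7, 8, 12 do not contribute to this derivation.
Thus O(not j), which is F(j): j is forbidden.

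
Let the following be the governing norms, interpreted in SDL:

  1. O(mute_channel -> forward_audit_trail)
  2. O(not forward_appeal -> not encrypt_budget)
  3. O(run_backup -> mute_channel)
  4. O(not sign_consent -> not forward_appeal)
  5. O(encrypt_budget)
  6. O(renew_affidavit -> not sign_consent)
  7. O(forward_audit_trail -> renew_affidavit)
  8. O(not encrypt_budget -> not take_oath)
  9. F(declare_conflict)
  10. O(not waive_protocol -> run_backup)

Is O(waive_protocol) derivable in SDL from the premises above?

Yes

From premise 5 we have O(encrypt_budget).
Premise 2 is O(not forward_appeal -> not encrypt_budget); contrapositively O(encrypt_budget -> forward_appeal). Since O(encrypt_budget) holds, K gives O(forward_appeal).
Premise 4, O(not sign_consent -> not forward_appeal), contraposes to O(forward_appeal -> sign_consent); with O(forward_appeal) we get O(sign_consent).
Premise 6 is O(renew_affidavit -> not sign_consent); contrapositively O(sign_consent -> not renew_affidavit). Since O(sign_consent) holds, K gives O(not renew_affidavit).
Premise 7 is O(forward_audit_trail -> renew_affidavit); contrapositively O(not renew_affidavit -> not forward_audit_trail). Since O(not renew_affidavit) holds, K gives O(not forward_audit_trail).
The contrapositive of premise 1 (O(mute_channel -> forward_audit_trail)) is O(not forward_audit_trail -> not mute_channel), and O(not forward_audit_trail) is already established, so O(not mute_channel).
The contrapositive of premise 3 (O(run_backup -> mute_channel)) is O(not mute_channel -> not run_backup), and O(not mute_channel) is already established, so O(not run_backup).
The contrapositive of premise 10 (O(not waive_protocol -> run_backup)) is O(not run_backup -> waive_protocol), and O(not run_backup) is already established, so O(waive_protocol).
Premises 8, 9 do not contribute to this derivation.
So O(waive_protocol) follows.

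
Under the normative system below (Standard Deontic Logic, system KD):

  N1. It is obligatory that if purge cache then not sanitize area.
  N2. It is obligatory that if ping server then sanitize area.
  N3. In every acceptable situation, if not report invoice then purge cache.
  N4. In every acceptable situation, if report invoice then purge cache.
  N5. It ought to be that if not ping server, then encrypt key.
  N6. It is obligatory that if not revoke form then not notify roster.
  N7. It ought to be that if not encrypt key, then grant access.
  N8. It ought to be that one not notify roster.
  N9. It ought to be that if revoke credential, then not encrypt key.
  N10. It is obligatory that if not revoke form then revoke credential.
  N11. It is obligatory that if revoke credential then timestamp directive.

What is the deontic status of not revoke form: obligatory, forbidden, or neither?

Premises 4 and 3 are O(report_invoice → purge_cache) and O(¬report_invoice → purge_cache); every ideal world satisfies report_invoice or ¬report_invoice, so in either case purge_cache holds — hence O(purge_cache).
From O(purge_cache) and premise 1, O(purge_cache → ¬sanitize_area), we obtain O(¬sanitize_area).
Premise 2 is O(ping_server → sanitize_area); contrapositively O(¬sanitize_area → ¬ping_server). Since O(¬sanitize_area) holds, K gives O(¬ping_server).
With premise 5, O(¬ping_server → encrypt_key), the K-axiom yields O(encrypt_key).
The contrapositive of premise 9 (O(revoke_credential → ¬encrypt_key)) is O(encrypt_key → ¬revoke_credential), and O(encrypt_key) is already established, so O(¬revoke_credential).
Premise 10, O(¬revoke_form → revoke_credential), contraposes to O(¬revoke_credential → revoke_form); with O(¬revoke_credential) we get O(revoke_form).
Premises 6, 7, 8, 11 do not contribute to this derivation.
Thus O(revoke_form), which is F(¬revoke_form): ¬revoke_form is forbidden.

Forbidden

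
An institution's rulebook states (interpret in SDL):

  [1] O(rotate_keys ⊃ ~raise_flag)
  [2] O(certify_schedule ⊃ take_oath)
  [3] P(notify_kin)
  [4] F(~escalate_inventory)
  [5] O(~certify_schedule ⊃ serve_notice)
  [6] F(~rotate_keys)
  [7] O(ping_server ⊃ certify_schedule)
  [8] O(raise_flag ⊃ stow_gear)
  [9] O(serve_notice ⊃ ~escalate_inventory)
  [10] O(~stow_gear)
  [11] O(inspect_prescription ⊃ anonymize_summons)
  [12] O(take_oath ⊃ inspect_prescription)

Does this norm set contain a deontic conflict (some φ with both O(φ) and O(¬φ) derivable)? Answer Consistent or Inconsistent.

Premise 8 is O(raise_flag ⊃ stow_gear), but O(raise_flag) is not derivable from the premises, so it does not yield O(stow_gear).
So O(stow_gear) is not derivable, and the apparent clash with O(~stow_gear) does not arise.
A world satisfying every obligation exists (e.g. anonymize_summons=true, certify_schedule=true, escalate_inventory=true, inspect_prescription=true, notify_kin=false, ping_server=false, raise_flag=false, rotate_keys=true, serve_notice=false, stow_gear=false, take_oath=true); no atom is both obligatory and forbidden, so the set is consistent.

Consistent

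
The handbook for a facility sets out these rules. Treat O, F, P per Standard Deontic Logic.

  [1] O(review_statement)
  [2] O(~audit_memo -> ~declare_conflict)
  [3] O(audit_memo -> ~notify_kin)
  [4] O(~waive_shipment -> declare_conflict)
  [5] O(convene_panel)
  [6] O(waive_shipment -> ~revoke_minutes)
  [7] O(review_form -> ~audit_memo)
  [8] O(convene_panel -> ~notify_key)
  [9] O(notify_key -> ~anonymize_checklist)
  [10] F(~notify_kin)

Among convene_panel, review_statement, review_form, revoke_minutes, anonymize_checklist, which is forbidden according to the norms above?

revoke_minutes

Premise 10 is F(~notify_kin), i.e. O(notify_kin).
Premise 3, O(audit_memo -> ~notify_kin), contraposes to O(notify_kin -> ~audit_memo); with O(notify_kin) we get O(~audit_memo).
With premise 2, O(~audit_memo -> ~declare_conflict), the K-axiom yields O(~declare_conflict).
Premise 4 is O(~waive_shipment -> declare_conflict); contrapositively O(~declare_conflict -> waive_shipment). Since O(~declare_conflict) holds, K gives O(waive_shipment).
Applying K to premise 6 (O(waive_shipment -> ~revoke_minutes)) and O(waive_shipment) yields O(~revoke_minutes).
So O(~revoke_minutes) holds, i.e. revoke_minutes is forbidden. None of the other listed options is forbidden under the premises.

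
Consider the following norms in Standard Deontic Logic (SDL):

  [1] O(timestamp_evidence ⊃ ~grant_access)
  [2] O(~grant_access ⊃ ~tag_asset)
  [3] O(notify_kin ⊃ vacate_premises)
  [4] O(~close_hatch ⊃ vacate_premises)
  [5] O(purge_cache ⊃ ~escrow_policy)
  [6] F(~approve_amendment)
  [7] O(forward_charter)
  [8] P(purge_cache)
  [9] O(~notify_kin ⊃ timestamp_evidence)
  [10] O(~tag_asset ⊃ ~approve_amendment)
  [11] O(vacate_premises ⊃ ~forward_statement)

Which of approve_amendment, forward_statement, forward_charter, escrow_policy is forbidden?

F(~approve_amendment) at premise 6 means O(approve_amendment).
Premise 10, O(~tag_asset ⊃ ~approve_amendment), contraposes to O(approve_amendment ⊃ tag_asset); with O(approve_amendment) we get O(tag_asset).
Premise 2, O(~grant_access ⊃ ~tag_asset), contraposes to O(tag_asset ⊃ grant_access); with O(tag_asset) we get O(grant_access).
The contrapositive of premise 1 (O(timestamp_evidence ⊃ ~grant_access)) is O(grant_access ⊃ ~timestamp_evidence), and O(grant_access) is already established, so O(~timestamp_evidence).
Premise 9 is O(~notify_kin ⊃ timestamp_evidence); contrapositively O(~timestamp_evidence ⊃ notify_kin). Since O(~timestamp_evidence) holds, K gives O(notify_kin).
With premise 3, O(notify_kin ⊃ vacate_premises), the K-axiom yields O(vacate_premises).
Applying K to premise 11 (O(vacate_premises ⊃ ~forward_statement)) and O(vacate_premises) yields O(~forward_statement).
So O(~forward_statement) holds, i.e. forward_statement is forbidden. None of the other listed options is forbidden under the premises.

forward_statement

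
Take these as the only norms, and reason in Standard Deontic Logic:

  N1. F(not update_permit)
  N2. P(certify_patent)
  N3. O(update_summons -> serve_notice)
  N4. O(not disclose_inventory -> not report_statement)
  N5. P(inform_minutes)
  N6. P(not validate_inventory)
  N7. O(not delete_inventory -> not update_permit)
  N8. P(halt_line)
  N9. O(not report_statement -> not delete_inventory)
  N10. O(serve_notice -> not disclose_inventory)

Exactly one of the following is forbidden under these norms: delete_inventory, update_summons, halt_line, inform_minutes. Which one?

update_summons

Premise 1 is F(not update_permit), i.e. O(update_permit).
The contrapositive of premise 7 (O(not delete_inventory -> not update_permit)) is O(update_permit -> delete_inventory), and O(update_permit) is already established, so O(delete_inventory).
The contrapositive of premise 9 (O(not report_statement -> not delete_inventory)) is O(delete_inventory -> report_statement), and O(delete_inventory) is already established, so O(report_statement).
The contrapositive of premise 4 (O(not disclose_inventory -> not report_statement)) is O(report_statement -> disclose_inventory), and O(report_statement) is already established, so O(disclose_inventory).
Premise 10, O(serve_notice -> not disclose_inventory), contraposes to O(disclose_inventory -> not serve_notice); with O(disclose_inventory) we get O(not serve_notice).
Premise 3 is O(update_summons -> serve_notice); contrapositively O(not serve_notice -> not update_summons). Since O(not serve_notice) holds, K gives O(not update_summons).
So O(not update_summons) holds, i.e. update_summons is forbidden. None of the other listed options is forbidden under the premises.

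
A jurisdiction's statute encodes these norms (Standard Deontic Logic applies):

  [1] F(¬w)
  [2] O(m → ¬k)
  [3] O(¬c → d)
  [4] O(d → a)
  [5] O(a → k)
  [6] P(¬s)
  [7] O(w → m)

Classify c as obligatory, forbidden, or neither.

Premise 1 is F(¬w), i.e. O(w).
With premise 7, O(w → m), the K-axiom yields O(m).
Applying K to premise 2 (O(m → ¬k)) and O(m) yields O(¬k).
Premise 5, O(a → k), contraposes to O(¬k → ¬a); with O(¬k) we get O(¬a).
The contrapositive of premise 4 (O(d → a)) is O(¬a → ¬d), and O(¬a) is already established, so O(¬d).
Premise 3, O(¬c → d), contraposes to O(¬d → c); with O(¬d) we get O(c).
Premise 6 does not contribute to this derivation.
Hence c is obligatory.

Obligatory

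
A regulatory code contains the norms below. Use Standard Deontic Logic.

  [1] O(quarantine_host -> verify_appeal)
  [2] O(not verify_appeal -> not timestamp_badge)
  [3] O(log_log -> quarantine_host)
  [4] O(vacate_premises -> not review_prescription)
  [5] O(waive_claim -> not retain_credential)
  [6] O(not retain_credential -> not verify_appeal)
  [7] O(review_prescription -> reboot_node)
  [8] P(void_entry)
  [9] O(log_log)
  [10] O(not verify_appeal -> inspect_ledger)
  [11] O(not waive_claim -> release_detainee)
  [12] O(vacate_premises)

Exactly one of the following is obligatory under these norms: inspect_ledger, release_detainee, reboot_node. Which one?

Premise 9 gives O(log_log).
Applying K to premise 3 (O(log_log -> quarantine_host)) and O(log_log) yields O(quarantine_host).
Premise 1 is O(quarantine_host -> verify_appeal); since O(quarantine_host), deontic closure gives O(verify_appeal).
Premise 6 is O(not retain_credential -> not verify_appeal); contrapositively O(verify_appeal -> retain_credential). Since O(verify_appeal) holds, K gives O(retain_credential).
Premise 5, O(waive_claim -> not retain_credential), contraposes to O(retain_credential -> not waive_claim); with O(retain_credential) we get O(not waive_claim).
From O(not waive_claim) and premise 11, O(not waive_claim -> release_detainee), we obtain O(release_detainee).
So O(release_detainee) holds — release_detainee is obligatory. None of the other listed options is made obligatory by any chain of premises.

release_detainee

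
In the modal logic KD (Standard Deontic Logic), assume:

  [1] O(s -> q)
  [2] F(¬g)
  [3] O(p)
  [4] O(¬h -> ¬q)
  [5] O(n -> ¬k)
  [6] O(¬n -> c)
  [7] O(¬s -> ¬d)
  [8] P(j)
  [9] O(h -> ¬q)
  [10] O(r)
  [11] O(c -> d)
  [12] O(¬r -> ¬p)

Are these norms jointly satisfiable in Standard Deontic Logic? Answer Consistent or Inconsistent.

Premise 12 is O(¬r -> ¬p), but O(¬r) is not derivable from the premises, so it does not yield O(¬p).
So O(¬p) is not derivable, and the apparent clash with O(p) does not arise.
A world satisfying every obligation exists (e.g. c=false, d=false, g=true, h=false, j=false, k=false, n=true, p=true, q=false, r=true, s=false); no atom is both obligatory and forbidden, so the set is consistent.

Consistent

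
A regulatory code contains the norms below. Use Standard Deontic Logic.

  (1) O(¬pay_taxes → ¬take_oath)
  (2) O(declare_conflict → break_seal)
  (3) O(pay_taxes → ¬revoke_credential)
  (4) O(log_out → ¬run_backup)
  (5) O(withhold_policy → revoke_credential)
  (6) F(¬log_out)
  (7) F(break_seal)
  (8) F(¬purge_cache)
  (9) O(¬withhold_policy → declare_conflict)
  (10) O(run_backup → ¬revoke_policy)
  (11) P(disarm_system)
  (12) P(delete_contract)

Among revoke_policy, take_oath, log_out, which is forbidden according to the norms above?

Premise 7, F(break_seal), is equivalent to O(¬break_seal).
The contrapositive of premise 2 (O(declare_conflict → break_seal)) is O(¬break_seal → ¬declare_conflict), and O(¬break_seal) is already established, so O(¬declare_conflict).
Premise 9 is O(¬withhold_policy → declare_conflict); contrapositively O(¬declare_conflict → withhold_policy). Since O(¬declare_conflict) holds, K gives O(withhold_policy).
Premise 5 is O(withhold_policy → revoke_credential); since O(withhold_policy), deontic closure gives O(revoke_credential).
Premise 3 is O(pay_taxes → ¬revoke_credential); contrapositively O(revoke_credential → ¬pay_taxes). Since O(revoke_credential) holds, K gives O(¬pay_taxes).
From O(¬pay_taxes) and premise 1, O(¬pay_taxes → ¬take_oath), we obtain O(¬take_oath).
So O(¬take_oath) holds, i.e. take_oath is forbidden. None of the other listed options is forbidden under the premises.

take_oath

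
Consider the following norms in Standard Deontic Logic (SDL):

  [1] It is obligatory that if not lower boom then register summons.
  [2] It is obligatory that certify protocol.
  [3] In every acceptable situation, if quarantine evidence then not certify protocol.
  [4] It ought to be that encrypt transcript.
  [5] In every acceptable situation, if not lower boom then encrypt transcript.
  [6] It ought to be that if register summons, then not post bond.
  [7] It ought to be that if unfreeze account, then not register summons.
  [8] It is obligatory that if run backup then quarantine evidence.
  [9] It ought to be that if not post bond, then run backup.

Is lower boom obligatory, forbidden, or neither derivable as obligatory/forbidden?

Premise 2 states O(certify_protocol) outright.
The contrapositive of premise 3 (O(quarantine_evidence → ¬certify_protocol)) is O(certify_protocol → ¬quarantine_evidence), and O(certify_protocol) is already established, so O(¬quarantine_evidence).
Premise 8 is O(run_backup → quarantine_evidence); contrapositively O(¬quarantine_evidence → ¬run_backup). Since O(¬quarantine_evidence) holds, K gives O(¬run_backup).
Premise 9 is O(¬post_bond → run_backup); contrapositively O(¬run_backup → post_bond). Since O(¬run_backup) holds, K gives O(post_bond).
Premise 6 is O(register_summons → ¬post_bond); contrapositively O(post_bond → ¬register_summons). Since O(post_bond) holds, K gives O(¬register_summons).
The contrapositive of premise 1 (O(¬lower_boom → register_summons)) is O(¬register_summons → lower_boom), and O(¬register_summons) is already established, so O(lower_boom).
Premises 4, 5, 7 do not contribute to this derivation.
Hence lower_boom is obligatory.

Obligatory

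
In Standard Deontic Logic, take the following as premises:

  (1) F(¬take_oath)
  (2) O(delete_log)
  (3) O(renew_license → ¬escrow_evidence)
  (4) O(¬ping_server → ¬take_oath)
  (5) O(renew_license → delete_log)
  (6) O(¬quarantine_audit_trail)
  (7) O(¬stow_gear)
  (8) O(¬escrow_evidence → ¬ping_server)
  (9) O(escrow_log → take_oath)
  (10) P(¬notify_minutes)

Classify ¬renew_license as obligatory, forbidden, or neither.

Obligatory

F(¬take_oath) at premise 1 means O(take_oath).
The contrapositive of premise 4 (O(¬ping_server → ¬take_oath)) is O(take_oath → ping_server), and O(take_oath) is already established, so O(ping_server).
Premise 8, O(¬escrow_evidence → ¬ping_server), contraposes to O(ping_server → escrow_evidence); with O(ping_server) we get O(escrow_evidence).
The contrapositive of premise 3 (O(renew_license → ¬escrow_evidence)) is O(escrow_evidence → ¬renew_license), and O(escrow_evidence) is already established, so O(¬renew_license).
Premises 2, 5, 6, 7, 9, 10 do not contribute to this derivation.
Hence ¬renew_license is obligatory.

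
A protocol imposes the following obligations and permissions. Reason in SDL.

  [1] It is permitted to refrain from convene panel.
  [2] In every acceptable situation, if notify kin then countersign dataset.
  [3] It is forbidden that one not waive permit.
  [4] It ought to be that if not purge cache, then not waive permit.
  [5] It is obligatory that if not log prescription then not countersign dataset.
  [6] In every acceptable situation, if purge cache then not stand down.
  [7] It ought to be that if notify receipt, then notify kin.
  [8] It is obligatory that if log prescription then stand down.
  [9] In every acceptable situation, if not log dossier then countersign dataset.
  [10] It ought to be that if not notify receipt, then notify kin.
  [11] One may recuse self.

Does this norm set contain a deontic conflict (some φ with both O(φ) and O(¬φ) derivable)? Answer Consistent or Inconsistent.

Premises 7 and 10 cover both cases: O(notify_receipt → notify_kin) and O(¬notify_receipt → notify_kin). Since notify_receipt ∨ ¬notify_receipt is a tautology, O(notify_kin) follows.
Premise 2 is O(notify_kin → countersign_dataset); since O(notify_kin), deontic closure gives O(countersign_dataset).
Premise 5 is O(¬log_prescription → ¬countersign_dataset); contrapositively O(countersign_dataset → log_prescription). Since O(countersign_dataset) holds, K gives O(log_prescription).
With premise 8, O(log_prescription → stand_down), the K-axiom yields O(stand_down).
Premise 6, O(purge_cache → ¬stand_down), contraposes to O(stand_down → ¬purge_cache); with O(stand_down) we get O(¬purge_cache).
Applying K to premise 4 (O(¬purge_cache → ¬waive_permit)) and O(¬purge_cache) yields O(¬waive_permit).
Yet premise 3 is F(¬waive_permit), i.e. O(waive_permit).
We now have both O(¬waive_permit) and O(waive_permit) — waive_permit is simultaneously obligatory and forbidden, violating the D-axiom.

Inconsistent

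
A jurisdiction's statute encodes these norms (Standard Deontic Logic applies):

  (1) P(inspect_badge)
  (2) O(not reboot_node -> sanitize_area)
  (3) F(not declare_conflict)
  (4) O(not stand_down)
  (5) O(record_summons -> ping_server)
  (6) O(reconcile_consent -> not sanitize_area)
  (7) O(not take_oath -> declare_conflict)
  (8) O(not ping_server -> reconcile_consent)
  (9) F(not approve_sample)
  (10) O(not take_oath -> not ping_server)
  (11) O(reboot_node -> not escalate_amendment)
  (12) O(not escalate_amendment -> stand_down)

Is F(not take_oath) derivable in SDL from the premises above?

Premise 4 gives O(not stand_down).
Premise 12 is O(not escalate_amendment -> stand_down); contrapositively O(not stand_down -> escalate_amendment). Since O(not stand_down) holds, K gives O(escalate_amendment).
Premise 11, O(reboot_node -> not escalate_amendment), contraposes to O(escalate_amendment -> not reboot_node); with O(escalate_amendment) we get O(not reboot_node).
Applying K to premise 2 (O(not reboot_node -> sanitize_area)) and O(not reboot_node) yields O(sanitize_area).
Premise 6 is O(reconcile_consent -> not sanitize_area); contrapositively O(sanitize_area -> not reconcile_consent). Since O(sanitize_area) holds, K gives O(not reconcile_consent).
Premise 8, O(not ping_server -> reconcile_consent), contraposes to O(not reconcile_consent -> ping_server); with O(not reconcile_consent) we get O(ping_server).
Premise 10, O(not take_oath -> not ping_server), contraposes to O(ping_server -> take_oath); with O(ping_server) we get O(take_oath).
Premises 1, 3, 5, 7, 9 do not contribute to this derivation.
So O(take_oath) holds, i.e. F(not take_oath). The claim follows.

Yes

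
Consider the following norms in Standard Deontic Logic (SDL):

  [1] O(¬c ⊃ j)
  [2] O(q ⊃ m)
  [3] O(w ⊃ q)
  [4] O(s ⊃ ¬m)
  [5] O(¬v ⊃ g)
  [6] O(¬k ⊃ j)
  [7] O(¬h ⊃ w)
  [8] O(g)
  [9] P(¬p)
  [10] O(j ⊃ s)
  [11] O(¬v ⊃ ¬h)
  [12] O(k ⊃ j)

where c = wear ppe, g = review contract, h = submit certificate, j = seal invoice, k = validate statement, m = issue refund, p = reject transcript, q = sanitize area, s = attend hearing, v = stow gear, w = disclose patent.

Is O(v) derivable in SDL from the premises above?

Premises 12 and 6 cover both cases: O(k ⊃ j) and O(¬k ⊃ j). Since k ∨ ¬k is a tautology, O(j) follows.
Applying K to premise 10 (O(j ⊃ s)) and O(j) yields O(s).
Premise 4 is O(s ⊃ ¬m); since O(s), deontic closure gives O(¬m).
The contrapositive of premise 2 (O(q ⊃ m)) is O(¬m ⊃ ¬q), and O(¬m) is already established, so O(¬q).
The contrapositive of premise 3 (O(w ⊃ q)) is O(¬q ⊃ ¬w), and O(¬q) is already established, so O(¬w).
Premise 7, O(¬h ⊃ w), contraposes to O(¬w ⊃ h); with O(¬w) we get O(h).
Premise 11 is O(¬v ⊃ ¬h); contrapositively O(h ⊃ v). Since O(h) holds, K gives O(v).
Premises 1, 5, 8, 9 do not contribute to this derivation.
So O(v) follows.

Yes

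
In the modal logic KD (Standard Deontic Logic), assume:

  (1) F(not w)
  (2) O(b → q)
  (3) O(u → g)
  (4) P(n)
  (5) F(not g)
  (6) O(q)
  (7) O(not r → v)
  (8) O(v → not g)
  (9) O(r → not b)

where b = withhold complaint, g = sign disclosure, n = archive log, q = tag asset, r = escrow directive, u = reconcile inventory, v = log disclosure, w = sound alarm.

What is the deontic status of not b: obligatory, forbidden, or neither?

F(not g) at premise 5 means O(g).
Premise 8, O(v → not g), contraposes to O(g → not v); with O(g) we get O(not v).
Premise 7 is O(not r → v); contrapositively O(not v → r). Since O(not v) holds, K gives O(r).
Premise 9 is O(r → not b); since O(r), deontic closure gives O(not b).
Premises 1, 2, 3, 4, 6 do not contribute to this derivation.
Hence not b is obligatory.

Obligatory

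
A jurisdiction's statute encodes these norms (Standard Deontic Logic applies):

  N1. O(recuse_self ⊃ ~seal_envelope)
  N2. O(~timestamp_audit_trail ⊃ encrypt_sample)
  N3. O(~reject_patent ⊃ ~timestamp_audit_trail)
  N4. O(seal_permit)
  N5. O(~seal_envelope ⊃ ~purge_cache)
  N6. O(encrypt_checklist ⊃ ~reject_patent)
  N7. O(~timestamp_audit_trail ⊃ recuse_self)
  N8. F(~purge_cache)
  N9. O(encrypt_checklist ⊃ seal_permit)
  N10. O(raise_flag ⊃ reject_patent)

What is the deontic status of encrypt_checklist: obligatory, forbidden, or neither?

Premise 8 is F(~purge_cache), i.e. O(purge_cache).
Premise 5, O(~seal_envelope ⊃ ~purge_cache), contraposes to O(purge_cache ⊃ seal_envelope); with O(purge_cache) we get O(seal_envelope).
The contrapositive of premise 1 (O(recuse_self ⊃ ~seal_envelope)) is O(seal_envelope ⊃ ~recuse_self), and O(seal_envelope) is already established, so O(~recuse_self).
Premise 7, O(~timestamp_audit_trail ⊃ recuse_self), contraposes to O(~recuse_self ⊃ timestamp_audit_trail); with O(~recuse_self) we get O(timestamp_audit_trail).
Premise 3, O(~reject_patent ⊃ ~timestamp_audit_trail), contraposes to O(timestamp_audit_trail ⊃ reject_patent); with O(timestamp_audit_trail) we get O(reject_patent).
The contrapositive of premise 6 (O(encrypt_checklist ⊃ ~reject_patent)) is O(reject_patent ⊃ ~encrypt_checklist), and O(reject_patent) is already established, so O(~encrypt_checklist).
Premises 2, 4, 9, 10 do not contribute to this derivation.
Thus O(~encrypt_checklist), which is F(encrypt_checklist): encrypt_checklist is forbidden.

Forbidden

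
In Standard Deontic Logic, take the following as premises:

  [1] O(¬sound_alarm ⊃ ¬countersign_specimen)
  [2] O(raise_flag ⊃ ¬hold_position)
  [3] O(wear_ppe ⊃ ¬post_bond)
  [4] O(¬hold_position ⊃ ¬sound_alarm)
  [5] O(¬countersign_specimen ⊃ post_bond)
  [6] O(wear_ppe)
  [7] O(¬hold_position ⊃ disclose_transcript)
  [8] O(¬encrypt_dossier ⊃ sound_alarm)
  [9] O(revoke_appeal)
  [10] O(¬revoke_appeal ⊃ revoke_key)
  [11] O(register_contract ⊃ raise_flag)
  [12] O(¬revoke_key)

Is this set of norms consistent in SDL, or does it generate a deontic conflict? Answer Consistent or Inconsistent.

Consistent

Premise 10 is O(¬revoke_appeal ⊃ revoke_key), but O(¬revoke_appeal) is not derivable from the premises, so it does not yield O(revoke_key).
So O(revoke_key) is not derivable, and the apparent clash with O(¬revoke_key) does not arise.
A world satisfying every obligation exists (e.g. countersign_specimen=true, disclose_transcript=false, encrypt_dossier=false, hold_position=true, post_bond=false, raise_flag=false, register_contract=false, revoke_appeal=true, revoke_key=false, sound_alarm=true, wear_ppe=true); no atom is both obligatory and forbidden, so the set is consistent.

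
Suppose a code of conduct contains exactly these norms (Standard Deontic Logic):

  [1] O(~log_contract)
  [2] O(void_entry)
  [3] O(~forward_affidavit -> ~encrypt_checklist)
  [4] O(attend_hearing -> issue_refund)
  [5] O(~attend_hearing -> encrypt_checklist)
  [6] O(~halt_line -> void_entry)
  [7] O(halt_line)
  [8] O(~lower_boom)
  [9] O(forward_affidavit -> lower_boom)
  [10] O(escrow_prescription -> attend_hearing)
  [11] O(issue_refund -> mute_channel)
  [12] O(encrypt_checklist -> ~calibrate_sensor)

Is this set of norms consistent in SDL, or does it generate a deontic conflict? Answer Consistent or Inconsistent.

Consistent

Premise 6 is O(~halt_line -> void_entry); even if O(void_entry) held, inferring O(~halt_line) would be affirming the consequent — invalid.
So O(~halt_line) is not derivable, and the apparent clash with O(halt_line) does not arise.
A world satisfying every obligation exists (e.g. attend_hearing=true, calibrate_sensor=false, encrypt_checklist=false, escrow_prescription=false, forward_affidavit=false, halt_line=true, issue_refund=true, log_contract=false, lower_boom=false, mute_channel=true, void_entry=true); no atom is both obligatory and forbidden, so the set is consistent.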